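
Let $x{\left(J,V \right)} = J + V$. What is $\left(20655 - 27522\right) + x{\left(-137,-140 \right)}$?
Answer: $-7144$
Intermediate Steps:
$\left(20655 - 27522\right) + x{\left(-137,-140 \right)} = \left(20655 - 27522\right) - 277 = -6867 - 277 = -7144$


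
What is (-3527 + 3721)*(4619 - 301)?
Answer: 837692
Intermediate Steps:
(-3527 + 3721)*(4619 - 301) = 194*4318 = 837692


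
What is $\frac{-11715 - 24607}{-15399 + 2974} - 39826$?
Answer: $- \frac{494801728}{12425} \approx -39823.0$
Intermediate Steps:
$\frac{-11715 - 24607}{-15399 + 2974} - 39826 = - \frac{36322}{-12425} - 39826 = \left(-36322\right) \left(- \frac{1}{12425}\right) - 39826 = \frac{36322}{12425} - 39826 = - \frac{494801728}{12425}$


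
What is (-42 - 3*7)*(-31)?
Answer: 1953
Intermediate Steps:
(-42 - 3*7)*(-31) = (-42 - 21)*(-31) = -63*(-31) = 1953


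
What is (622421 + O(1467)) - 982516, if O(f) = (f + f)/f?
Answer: -360093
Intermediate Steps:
O(f) = 2 (O(f) = (2*f)/f = 2)
(622421 + O(1467)) - 982516 = (622421 + 2) - 982516 = 622423 - 982516 = -360093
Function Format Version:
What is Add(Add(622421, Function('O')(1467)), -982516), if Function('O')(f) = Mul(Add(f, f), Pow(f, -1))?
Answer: -360093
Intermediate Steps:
Function('O')(f) = 2 (Function('O')(f) = Mul(Mul(2, f), Pow(f, -1)) = 2)
Add(Add(622421, Function('O')(1467)), -982516) = Add(Add(622421, 2), -982516) = Add(622423, -982516) = -360093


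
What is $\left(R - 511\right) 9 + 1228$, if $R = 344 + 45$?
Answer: $130$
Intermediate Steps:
$R = 389$
$\left(R - 511\right) 9 + 1228 = \left(389 - 511\right) 9 + 1228 = \left(-122\right) 9 + 1228 = -1098 + 1228 = 130$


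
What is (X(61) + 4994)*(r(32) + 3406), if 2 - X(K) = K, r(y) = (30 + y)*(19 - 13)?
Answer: 18644430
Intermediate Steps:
r(y) = 180 + 6*y (r(y) = (30 + y)*6 = 180 + 6*y)
X(K) = 2 - K
(X(61) + 4994)*(r(32) + 3406) = ((2 - 1*61) + 4994)*((180 + 6*32) + 3406) = ((2 - 61) + 4994)*((180 + 192) + 3406) = (-59 + 4994)*(372 + 3406) = 4935*3778 = 18644430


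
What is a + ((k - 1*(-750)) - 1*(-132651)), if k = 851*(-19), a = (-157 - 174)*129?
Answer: 74533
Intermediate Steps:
a = -42699 (a = -331*129 = -42699)
k = -16169
a + ((k - 1*(-750)) - 1*(-132651)) = -42699 + ((-16169 - 1*(-750)) - 1*(-132651)) = -42699 + ((-16169 + 750) + 132651) = -42699 + (-15419 + 132651) = -42699 + 117232 = 74533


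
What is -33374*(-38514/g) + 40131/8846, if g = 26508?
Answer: 947617793017/19540814 ≈ 48494.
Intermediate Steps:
-33374*(-38514/g) + 40131/8846 = -33374/(26508/(-38514)) + 40131/8846 = -33374/(26508*(-1/38514)) + 40131*(1/8846) = -33374/(-4418/6419) + 40131/8846 = -33374*(-6419/4418) + 40131/8846 = 107113853/2209 + 40131/8846 = 947617793017/19540814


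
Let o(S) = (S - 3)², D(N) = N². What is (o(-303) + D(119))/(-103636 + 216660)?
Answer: 107797/113024 ≈ 0.95375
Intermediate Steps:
o(S) = (-3 + S)²
(o(-303) + D(119))/(-103636 + 216660) = ((-3 - 303)² + 119²)/(-103636 + 216660) = ((-306)² + 14161)/113024 = (93636 + 14161)*(1/113024) = 107797*(1/113024) = 107797/113024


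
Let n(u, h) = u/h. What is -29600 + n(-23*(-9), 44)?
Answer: -1302193/44 ≈ -29595.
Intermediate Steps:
-29600 + n(-23*(-9), 44) = -29600 - 23*(-9)/44 = -29600 + 207*(1/44) = -29600 + 207/44 = -1302193/44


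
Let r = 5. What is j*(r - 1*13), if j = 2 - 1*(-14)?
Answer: -128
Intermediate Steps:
j = 16 (j = 2 + 14 = 16)
j*(r - 1*13) = 16*(5 - 1*13) = 16*(5 - 13) = 16*(-8) = -128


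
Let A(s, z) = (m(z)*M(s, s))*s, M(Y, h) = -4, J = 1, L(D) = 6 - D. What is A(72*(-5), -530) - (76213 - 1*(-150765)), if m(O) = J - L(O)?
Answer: -997378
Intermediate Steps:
m(O) = -5 + O (m(O) = 1 - (6 - O) = 1 + (-6 + O) = -5 + O)
A(s, z) = s*(20 - 4*z) (A(s, z) = ((-5 + z)*(-4))*s = (20 - 4*z)*s = s*(20 - 4*z))
A(72*(-5), -530) - (76213 - 1*(-150765)) = 4*(72*(-5))*(5 - 1*(-530)) - (76213 - 1*(-150765)) = 4*(-360)*(5 + 530) - (76213 + 150765) = 4*(-360)*535 - 1*226978 = -770400 - 226978 = -997378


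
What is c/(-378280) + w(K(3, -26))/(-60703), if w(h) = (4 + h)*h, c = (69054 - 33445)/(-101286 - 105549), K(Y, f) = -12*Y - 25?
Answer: -38863383745639/678499490470200 ≈ -0.057278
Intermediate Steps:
K(Y, f) = -25 - 12*Y
c = -35609/206835 (c = 35609/(-206835) = 35609*(-1/206835) = -35609/206835 ≈ -0.17216)
w(h) = h*(4 + h)
c/(-378280) + w(K(3, -26))/(-60703) = -35609/206835/(-378280) + ((-25 - 12*3)*(4 + (-25 - 12*3)))/(-60703) = -35609/206835*(-1/378280) + ((-25 - 36)*(4 + (-25 - 36)))*(-1/60703) = 5087/11177363400 - 61*(4 - 61)*(-1/60703) = 5087/11177363400 - 61*(-57)*(-1/60703) = 5087/11177363400 + 3477*(-1/60703) = 5087/11177363400 - 3477/60703 = -38863383745639/678499490470200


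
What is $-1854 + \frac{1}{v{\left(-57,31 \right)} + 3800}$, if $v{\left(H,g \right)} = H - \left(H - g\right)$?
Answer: $- \frac{7102673}{3831} \approx -1854.0$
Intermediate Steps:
$v{\left(H,g \right)} = g$
$-1854 + \frac{1}{v{\left(-57,31 \right)} + 3800} = -1854 + \frac{1}{31 + 3800} = -1854 + \frac{1}{3831} = - \frac{7102673}{3831}$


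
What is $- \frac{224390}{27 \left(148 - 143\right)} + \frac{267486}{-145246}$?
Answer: $- \frac{3262786055}{1960821} \approx -1664.0$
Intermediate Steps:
$- \frac{224390}{27 \left(148 - 143\right)} + \frac{267486}{-145246} = - \frac{224390}{27 \cdot 5} + 267486 \left(- \frac{1}{145246}\right) = - \frac{224390}{135} - \frac{133743}{72623} = \left(-224390\right) \frac{1}{135} - \frac{133743}{72623} = - \frac{44878}{27} - \frac{133743}{72623} = - \frac{3262786055}{1960821}$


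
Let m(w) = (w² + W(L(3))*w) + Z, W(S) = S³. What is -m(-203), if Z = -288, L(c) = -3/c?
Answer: -41124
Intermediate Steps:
m(w) = -288 + w² - w (m(w) = (w² + (-3/3)³*w) - 288 = (w² + (-3*⅓)³*w) - 288 = (w² + (-1)³*w) - 288 = (w² - w) - 288 = -288 + w² - w)
-m(-203) = -(-288 + (-203)² - 1*(-203)) = -(-288 + 41209 + 203) = -1*41124 = -41124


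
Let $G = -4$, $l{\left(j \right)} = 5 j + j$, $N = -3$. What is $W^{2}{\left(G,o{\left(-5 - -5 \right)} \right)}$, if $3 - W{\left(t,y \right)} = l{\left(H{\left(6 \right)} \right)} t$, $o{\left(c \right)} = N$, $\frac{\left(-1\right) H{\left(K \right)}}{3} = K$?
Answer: $184041$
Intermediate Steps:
$H{\left(K \right)} = - 3 K$
$l{\left(j \right)} = 6 j$
$o{\left(c \right)} = -3$
$W{\left(t,y \right)} = 3 + 108 t$ ($W{\left(t,y \right)} = 3 - 6 \left(\left(-3\right) 6\right) t = 3 - 6 \left(-18\right) t = 3 - - 108 t = 3 + 108 t$)
$W^{2}{\left(G,o{\left(-5 - -5 \right)} \right)} = \left(3 + 108 \left(-4\right)\right)^{2} = \left(3 - 432\right)^{2} = \left(-429\right)^{2} = 184041$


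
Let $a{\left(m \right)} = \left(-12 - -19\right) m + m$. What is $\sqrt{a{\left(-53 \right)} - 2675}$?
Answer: $i \sqrt{3099} \approx 55.669 i$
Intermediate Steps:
$a{\left(m \right)} = 8 m$ ($a{\left(m \right)} = \left(-12 + 19\right) m + m = 7 m + m = 8 m$)
$\sqrt{a{\left(-53 \right)} - 2675} = \sqrt{8 \left(-53\right) - 2675} = \sqrt{-424 - 2675} = \sqrt{-3099} = i \sqrt{3099}$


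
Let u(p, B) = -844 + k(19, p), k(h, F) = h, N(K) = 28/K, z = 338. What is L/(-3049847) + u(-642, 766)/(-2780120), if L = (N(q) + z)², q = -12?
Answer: -559306558381/15262093154952 ≈ -0.036647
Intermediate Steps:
u(p, B) = -825 (u(p, B) = -844 + 19 = -825)
L = 1014049/9 (L = (28/(-12) + 338)² = (28*(-1/12) + 338)² = (-7/3 + 338)² = (1007/3)² = 1014049/9 ≈ 1.1267e+5)
L/(-3049847) + u(-642, 766)/(-2780120) = (1014049/9)/(-3049847) - 825/(-2780120) = (1014049/9)*(-1/3049847) - 825*(-1/2780120) = -1014049/27448623 + 165/556024 = -559306558381/15262093154952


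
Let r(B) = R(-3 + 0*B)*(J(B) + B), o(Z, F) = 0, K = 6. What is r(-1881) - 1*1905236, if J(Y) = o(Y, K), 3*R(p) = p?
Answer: -1903355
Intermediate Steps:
R(p) = p/3
J(Y) = 0
r(B) = -B (r(B) = ((-3 + 0*B)/3)*(0 + B) = ((-3 + 0)/3)*B = ((1/3)*(-3))*B = -B)
r(-1881) - 1*1905236 = -1*(-1881) - 1*1905236 = 1881 - 1905236 = -1903355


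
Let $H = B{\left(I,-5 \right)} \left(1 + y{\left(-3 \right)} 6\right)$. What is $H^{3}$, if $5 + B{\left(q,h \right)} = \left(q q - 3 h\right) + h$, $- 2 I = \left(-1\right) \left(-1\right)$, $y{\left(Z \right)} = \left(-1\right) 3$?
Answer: $- \frac{45499293}{64} \approx -7.1093 \cdot 10^{5}$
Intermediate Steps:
$y{\left(Z \right)} = -3$
$I = - \frac{1}{2}$ ($I = - \frac{\left(-1\right) \left(-1\right)}{2} = \left(- \frac{1}{2}\right) 1 = - \frac{1}{2} \approx -0.5$)
$B{\left(q,h \right)} = -5 + q^{2} - 2 h$ ($B{\left(q,h \right)} = -5 - \left(2 h - q q\right) = -5 - \left(- q^{2} + 2 h\right) = -5 + q^{2} - 2 h$)
$H = - \frac{357}{4}$ ($H = \left(-5 + \left(- \frac{1}{2}\right)^{2} - -10\right) \left(1 - 18\right) = \left(-5 + \frac{1}{4} + 10\right) \left(1 - 18\right) = \frac{21}{4} \left(-17\right) = - \frac{357}{4} \approx -89.25$)
$H^{3} = \left(- \frac{357}{4}\right)^{3} = - \frac{45499293}{64}$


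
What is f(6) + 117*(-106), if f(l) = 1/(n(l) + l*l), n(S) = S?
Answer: -520883/42 ≈ -12402.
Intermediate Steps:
f(l) = 1/(l + l²) (f(l) = 1/(l + l*l) = 1/(l + l²))
f(6) + 117*(-106) = 1/(6*(1 + 6)) + 117*(-106) = (⅙)/7 - 12402 = (⅙)*(⅐) - 12402 = 1/42 - 12402 = -520883/42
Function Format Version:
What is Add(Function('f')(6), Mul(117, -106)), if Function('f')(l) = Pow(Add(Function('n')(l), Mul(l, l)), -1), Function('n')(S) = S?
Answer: Rational(-520883, 42) ≈ -12402.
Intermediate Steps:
Function('f')(l) = Pow(Add(l, Pow(l, 2)), -1) (Function('f')(l) = Pow(Add(l, Mul(l, l)), -1) = Pow(Add(l, Pow(l, 2)), -1))
Add(Function('f')(6), Mul(117, -106)) = Add(Mul(Pow(6, -1), Pow(Add(1, 6), -1)), Mul(117, -106)) = Add(Mul(Rational(1, 6), Pow(7, -1)), -12402) = Add(Mul(Rational(1, 6), Rational(1, 7)), -12402) = Add(Rational(1, 42), -12402) = Rational(-520883, 42)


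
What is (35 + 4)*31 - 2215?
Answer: -1006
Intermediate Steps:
(35 + 4)*31 - 2215 = 39*31 - 2215 = 1209 - 2215 = -1006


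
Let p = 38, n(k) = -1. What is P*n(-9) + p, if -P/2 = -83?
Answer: -128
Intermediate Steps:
P = 166 (P = -2*(-83) = 166)
P*n(-9) + p = 166*(-1) + 38 = -166 + 38 = -128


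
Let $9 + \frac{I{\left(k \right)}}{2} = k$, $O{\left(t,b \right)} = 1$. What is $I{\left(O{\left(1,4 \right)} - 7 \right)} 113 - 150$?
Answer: $-3540$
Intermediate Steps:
$I{\left(k \right)} = -18 + 2 k$
$I{\left(O{\left(1,4 \right)} - 7 \right)} 113 - 150 = \left(-18 + 2 \left(1 - 7\right)\right) 113 - 150 = \left(-18 + 2 \left(-6\right)\right) 113 - 150 = \left(-18 - 12\right) 113 - 150 = \left(-30\right) 113 - 150 = -3390 - 150 = -3540$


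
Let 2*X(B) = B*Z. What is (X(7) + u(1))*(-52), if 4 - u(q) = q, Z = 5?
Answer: -1066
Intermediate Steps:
u(q) = 4 - q
X(B) = 5*B/2 (X(B) = (B*5)/2 = (5*B)/2 = 5*B/2)
(X(7) + u(1))*(-52) = ((5/2)*7 + (4 - 1*1))*(-52) = (35/2 + (4 - 1))*(-52) = (35/2 + 3)*(-52) = (41/2)*(-52) = -1066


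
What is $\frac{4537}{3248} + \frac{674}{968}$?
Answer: $\frac{822621}{393008} \approx 2.0931$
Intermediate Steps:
$\frac{4537}{3248} + \frac{674}{968} = 4537 \cdot \frac{1}{3248} + 674 \cdot \frac{1}{968} = \frac{4537}{3248} + \frac{337}{484} = \frac{822621}{393008}$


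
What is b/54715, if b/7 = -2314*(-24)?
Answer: 388752/54715 ≈ 7.1050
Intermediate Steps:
b = 388752 (b = 7*(-2314*(-24)) = 7*55536 = 388752)
b/54715 = 388752/54715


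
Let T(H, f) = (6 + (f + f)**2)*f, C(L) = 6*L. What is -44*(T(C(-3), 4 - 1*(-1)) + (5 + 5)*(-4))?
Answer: -21560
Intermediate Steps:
T(H, f) = f*(6 + 4*f**2) (T(H, f) = (6 + (2*f)**2)*f = (6 + 4*f**2)*f = f*(6 + 4*f**2))
-44*(T(C(-3), 4 - 1*(-1)) + (5 + 5)*(-4)) = -44*((4*(4 - 1*(-1))**3 + 6*(4 - 1*(-1))) + (5 + 5)*(-4)) = -44*((4*(4 + 1)**3 + 6*(4 + 1)) + 10*(-4)) = -44*((4*5**3 + 6*5) - 40) = -44*((4*125 + 30) - 40) = -44*((500 + 30) - 40) = -44*(530 - 40) = -44*490 = -21560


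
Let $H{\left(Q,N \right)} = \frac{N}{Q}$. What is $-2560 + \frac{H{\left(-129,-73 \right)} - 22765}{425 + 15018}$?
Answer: $- \frac{5102832932}{1992147} \approx -2561.5$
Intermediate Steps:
$-2560 + \frac{H{\left(-129,-73 \right)} - 22765}{425 + 15018} = -2560 + \frac{- \frac{73}{-129} - 22765}{425 + 15018} = -2560 + \frac{\left(-73\right) \left(- \frac{1}{129}\right) - 22765}{15443} = -2560 + \left(\frac{73}{129} - 22765\right) \frac{1}{15443} = -2560 - \frac{2936612}{1992147} = - \frac{5102832932}{1992147}$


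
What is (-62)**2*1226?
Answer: 4712744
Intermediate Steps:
(-62)**2*1226 = 3844*1226 = 4712744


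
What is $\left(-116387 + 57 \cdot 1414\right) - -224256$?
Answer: $188467$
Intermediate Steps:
$\left(-116387 + 57 \cdot 1414\right) - -224256 = \left(-116387 + 80598\right) + 224256 = -35789 + 224256 = 188467$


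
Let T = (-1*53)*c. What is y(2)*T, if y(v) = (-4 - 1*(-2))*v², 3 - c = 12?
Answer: -3816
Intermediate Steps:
c = -9 (c = 3 - 1*12 = 3 - 12 = -9)
T = 477 (T = -1*53*(-9) = -53*(-9) = 477)
y(v) = -2*v² (y(v) = (-4 + 2)*v² = -2*v²)
y(2)*T = -2*2²*477 = -2*4*477 = -8*477 = -3816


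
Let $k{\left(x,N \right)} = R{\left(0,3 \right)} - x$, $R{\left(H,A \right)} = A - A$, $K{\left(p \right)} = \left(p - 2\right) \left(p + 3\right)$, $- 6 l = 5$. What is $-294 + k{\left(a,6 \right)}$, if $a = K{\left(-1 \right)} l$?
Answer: $-299$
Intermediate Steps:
$l = - \frac{5}{6}$ ($l = \left(- \frac{1}{6}\right) 5 = - \frac{5}{6} \approx -0.83333$)
$K{\left(p \right)} = \left(-2 + p\right) \left(3 + p\right)$
$R{\left(H,A \right)} = 0$
$a = 5$ ($a = \left(-6 - 1 + \left(-1\right)^{2}\right) \left(- \frac{5}{6}\right) = \left(-6 - 1 + 1\right) \left(- \frac{5}{6}\right) = \left(-6\right) \left(- \frac{5}{6}\right) = 5$)
$k{\left(x,N \right)} = - x$ ($k{\left(x,N \right)} = 0 - x = - x$)
$-294 + k{\left(a,6 \right)} = -294 - 5 = -299$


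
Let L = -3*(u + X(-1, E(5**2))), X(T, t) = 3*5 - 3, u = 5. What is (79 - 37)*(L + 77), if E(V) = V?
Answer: 1092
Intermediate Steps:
X(T, t) = 12 (X(T, t) = 15 - 3 = 12)
L = -51 (L = -3*(5 + 12) = -3*17 = -51)
(79 - 37)*(L + 77) = (79 - 37)*(-51 + 77) = 42*26 = 1092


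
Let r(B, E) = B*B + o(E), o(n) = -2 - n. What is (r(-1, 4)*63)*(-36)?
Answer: 11340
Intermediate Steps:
r(B, E) = -2 + B² - E (r(B, E) = B*B + (-2 - E) = B² + (-2 - E) = -2 + B² - E)
(r(-1, 4)*63)*(-36) = ((-2 + (-1)² - 1*4)*63)*(-36) = ((-2 + 1 - 4)*63)*(-36) = -5*63*(-36) = -315*(-36) = 11340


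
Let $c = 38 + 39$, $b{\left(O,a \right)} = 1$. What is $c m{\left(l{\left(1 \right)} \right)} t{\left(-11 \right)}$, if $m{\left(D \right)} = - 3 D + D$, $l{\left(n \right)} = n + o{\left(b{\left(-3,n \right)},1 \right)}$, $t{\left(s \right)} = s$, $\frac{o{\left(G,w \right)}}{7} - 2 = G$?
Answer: $37268$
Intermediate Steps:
$o{\left(G,w \right)} = 14 + 7 G$
$l{\left(n \right)} = 21 + n$ ($l{\left(n \right)} = n + \left(14 + 7 \cdot 1\right) = n + \left(14 + 7\right) = n + 21 = 21 + n$)
$c = 77$
$m{\left(D \right)} = - 2 D$
$c m{\left(l{\left(1 \right)} \right)} t{\left(-11 \right)} = 77 \left(- 2 \left(21 + 1\right)\right) \left(-11\right) = 77 \left(\left(-2\right) 22\right) \left(-11\right) = 77 \left(-44\right) \left(-11\right) = \left(-3388\right) \left(-11\right) = 37268$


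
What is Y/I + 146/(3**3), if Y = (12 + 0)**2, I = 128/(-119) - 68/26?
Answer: -2590538/77085 ≈ -33.606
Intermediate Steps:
I = -5710/1547 (I = 128*(-1/119) - 68*1/26 = -128/119 - 34/13 = -5710/1547 ≈ -3.6910)
Y = 144 (Y = 12**2 = 144)
Y/I + 146/(3**3) = 144/(-5710/1547) + 146/(3**3) = 144*(-1547/5710) + 146/27 = -111384/2855 + 146*(1/27) = -111384/2855 + 146/27 = -2590538/77085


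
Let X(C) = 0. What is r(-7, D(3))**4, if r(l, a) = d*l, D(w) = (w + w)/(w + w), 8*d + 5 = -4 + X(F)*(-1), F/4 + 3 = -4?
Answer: 15752961/4096 ≈ 3845.9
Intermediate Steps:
F = -28 (F = -12 + 4*(-4) = -12 - 16 = -28)
d = -9/8 (d = -5/8 + (-4 + 0*(-1))/8 = -5/8 + (-4 + 0)/8 = -5/8 + (1/8)*(-4) = -5/8 - 1/2 = -9/8 ≈ -1.1250)
D(w) = 1 (D(w) = (2*w)/((2*w)) = (2*w)*(1/(2*w)) = 1)
r(l, a) = -9*l/8
r(-7, D(3))**4 = (-9/8*(-7))**4 = (63/8)**4 = 15752961/4096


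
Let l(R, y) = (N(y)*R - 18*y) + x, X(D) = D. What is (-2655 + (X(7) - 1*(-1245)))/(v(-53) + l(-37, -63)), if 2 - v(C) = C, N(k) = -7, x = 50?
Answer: -1403/1498 ≈ -0.93658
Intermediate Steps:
v(C) = 2 - C
l(R, y) = 50 - 18*y - 7*R (l(R, y) = (-7*R - 18*y) + 50 = (-18*y - 7*R) + 50 = 50 - 18*y - 7*R)
(-2655 + (X(7) - 1*(-1245)))/(v(-53) + l(-37, -63)) = (-2655 + (7 - 1*(-1245)))/((2 - 1*(-53)) + (50 - 18*(-63) - 7*(-37))) = (-2655 + (7 + 1245))/((2 + 53) + (50 + 1134 + 259)) = (-2655 + 1252)/(55 + 1443) = -1403/1498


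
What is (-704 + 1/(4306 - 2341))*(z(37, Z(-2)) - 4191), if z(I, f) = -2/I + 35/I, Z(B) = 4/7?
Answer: 71489226402/24235 ≈ 2.9498e+6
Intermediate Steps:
Z(B) = 4/7 (Z(B) = 4*(⅐) = 4/7)
z(I, f) = 33/I
(-704 + 1/(4306 - 2341))*(z(37, Z(-2)) - 4191) = (-704 + 1/(4306 - 2341))*(33/37 - 4191) = (-704 + 1/1965)*(33*(1/37) - 4191) = (-704 + 1/1965)*(33/37 - 4191) = -1383359/1965*(-155034/37) = 71489226402/24235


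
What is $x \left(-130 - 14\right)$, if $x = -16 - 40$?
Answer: $8064$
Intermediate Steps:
$x = -56$ ($x = -16 - 40 = -56$)
$x \left(-130 - 14\right) = - 56 \left(-130 - 14\right) = \left(-56\right) \left(-144\right) = 8064$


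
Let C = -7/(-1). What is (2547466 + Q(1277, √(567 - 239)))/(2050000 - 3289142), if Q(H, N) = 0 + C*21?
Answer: -2547613/1239142 ≈ -2.0560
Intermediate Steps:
C = 7 (C = -7*(-1) = 7)
Q(H, N) = 147 (Q(H, N) = 0 + 7*21 = 0 + 147 = 147)
(2547466 + Q(1277, √(567 - 239)))/(2050000 - 3289142) = (2547466 + 147)/(2050000 - 3289142) = 2547613/(-1239142) = 2547613*(-1/1239142) = -2547613/1239142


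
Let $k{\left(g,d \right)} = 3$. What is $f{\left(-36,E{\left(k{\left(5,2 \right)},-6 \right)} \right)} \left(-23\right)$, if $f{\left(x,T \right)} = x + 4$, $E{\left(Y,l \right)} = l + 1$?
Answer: $736$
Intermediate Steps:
$E{\left(Y,l \right)} = 1 + l$
$f{\left(x,T \right)} = 4 + x$
$f{\left(-36,E{\left(k{\left(5,2 \right)},-6 \right)} \right)} \left(-23\right) = \left(4 - 36\right) \left(-23\right) = \left(-32\right) \left(-23\right) = 736$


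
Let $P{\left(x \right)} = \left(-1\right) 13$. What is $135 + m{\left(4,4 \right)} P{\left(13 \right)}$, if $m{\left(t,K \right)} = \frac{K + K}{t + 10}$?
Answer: $\frac{893}{7} \approx 127.57$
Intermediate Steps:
$P{\left(x \right)} = -13$
$m{\left(t,K \right)} = \frac{2 K}{10 + t}$
$135 + m{\left(4,4 \right)} P{\left(13 \right)} = 135 + 2 \cdot 4 \frac{1}{10 + 4} \left(-13\right) = 135 + 2 \cdot 4 \cdot \frac{1}{14} \left(-13\right) = 135 + \frac{4}{7} \left(-13\right) = 135 - \frac{52}{7} = \frac{893}{7}$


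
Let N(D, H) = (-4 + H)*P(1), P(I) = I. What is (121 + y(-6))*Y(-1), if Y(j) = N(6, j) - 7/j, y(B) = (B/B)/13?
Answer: 3148/13 ≈ 242.15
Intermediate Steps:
N(D, H) = -4 + H (N(D, H) = (-4 + H)*1 = -4 + H)
y(B) = 1/13 (y(B) = 1*(1/13) = 1/13)
Y(j) = -4 + j - 7/j (Y(j) = (-4 + j) - 7/j = -4 + j - 7/j)
(121 + y(-6))*Y(-1) = (121 + 1/13)*(-4 - 1 - 7/(-1)) = 1574*(-4 - 1 - 7*(-1))/13 = 1574*(-4 - 1 + 7)/13 = (1574/13)*2 = 3148/13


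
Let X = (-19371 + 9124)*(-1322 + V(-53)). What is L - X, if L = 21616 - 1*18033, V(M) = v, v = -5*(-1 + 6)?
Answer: -13799126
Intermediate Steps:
v = -25 (v = -5*5 = -25)
V(M) = -25
X = 13802709 (X = (-19371 + 9124)*(-1322 - 25) = -10247*(-1347) = 13802709)
L = 3583 (L = 21616 - 18033 = 3583)
L - X = 3583 - 1*13802709 = 3583 - 13802709 = -13799126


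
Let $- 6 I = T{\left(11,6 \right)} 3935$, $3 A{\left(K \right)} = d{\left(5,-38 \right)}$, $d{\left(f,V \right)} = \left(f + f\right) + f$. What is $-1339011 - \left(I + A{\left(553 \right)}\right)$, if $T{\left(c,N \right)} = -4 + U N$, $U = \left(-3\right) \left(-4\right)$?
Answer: $- \frac{3883258}{3} \approx -1.2944 \cdot 10^{6}$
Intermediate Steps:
$U = 12$
$T{\left(c,N \right)} = -4 + 12 N$
$d{\left(f,V \right)} = 3 f$ ($d{\left(f,V \right)} = 2 f + f = 3 f$)
$A{\left(K \right)} = 5$ ($A{\left(K \right)} = \frac{3 \cdot 5}{3} = \frac{1}{3} \cdot 15 = 5$)
$I = - \frac{133790}{3}$ ($I = - \frac{\left(-4 + 12 \cdot 6\right) 3935}{6} = - \frac{\left(-4 + 72\right) 3935}{6} = - \frac{68 \cdot 3935}{6} = \left(- \frac{1}{6}\right) 267580 = - \frac{133790}{3} \approx -44597.0$)
$-1339011 - \left(I + A{\left(553 \right)}\right) = -1339011 - \left(- \frac{133790}{3} + 5\right) = -1339011 - - \frac{133775}{3} = -1339011 + \frac{133775}{3} = - \frac{3883258}{3}$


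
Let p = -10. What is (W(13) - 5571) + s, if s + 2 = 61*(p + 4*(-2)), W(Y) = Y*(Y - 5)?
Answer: -6567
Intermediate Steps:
W(Y) = Y*(-5 + Y)
s = -1100 (s = -2 + 61*(-10 + 4*(-2)) = -2 + 61*(-10 - 8) = -2 + 61*(-18) = -2 - 1098 = -1100)
(W(13) - 5571) + s = (13*(-5 + 13) - 5571) - 1100 = (13*8 - 5571) - 1100 = (104 - 5571) - 1100 = -5467 - 1100 = -6567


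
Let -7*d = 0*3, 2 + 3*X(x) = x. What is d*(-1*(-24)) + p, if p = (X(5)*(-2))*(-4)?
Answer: 8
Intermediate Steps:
X(x) = -⅔ + x/3
p = 8 (p = ((-⅔ + (⅓)*5)*(-2))*(-4) = ((-⅔ + 5/3)*(-2))*(-4) = (1*(-2))*(-4) = -2*(-4) = 8)
d = 0 (d = -0*3 = -⅐*0 = 0)
d*(-1*(-24)) + p = 0*(-1*(-24)) + 8 = 0*24 + 8 = 0 + 8 = 8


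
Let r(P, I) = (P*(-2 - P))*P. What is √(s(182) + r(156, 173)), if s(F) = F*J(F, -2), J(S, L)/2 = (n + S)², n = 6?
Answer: 4*√563758 ≈ 3003.4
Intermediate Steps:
J(S, L) = 2*(6 + S)²
r(P, I) = P²*(-2 - P)
s(F) = 2*F*(6 + F)² (s(F) = F*(2*(6 + F)²) = 2*F*(6 + F)²)
√(s(182) + r(156, 173)) = √(2*182*(6 + 182)² + 156²*(-2 - 1*156)) = √(2*182*188² + 24336*(-2 - 156)) = √(2*182*35344 + 24336*(-158)) = √(12865216 - 3845088) = √9020128 = 4*√563758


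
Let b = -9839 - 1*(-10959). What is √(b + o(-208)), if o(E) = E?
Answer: 4*√57 ≈ 30.199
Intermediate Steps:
b = 1120 (b = -9839 + 10959 = 1120)
√(b + o(-208)) = √(1120 - 208) = √912 = 4*√57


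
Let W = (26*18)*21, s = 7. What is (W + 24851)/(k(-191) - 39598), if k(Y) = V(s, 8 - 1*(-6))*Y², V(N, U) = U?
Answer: 34679/471136 ≈ 0.073607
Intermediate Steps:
W = 9828 (W = 468*21 = 9828)
k(Y) = 14*Y² (k(Y) = (8 - 1*(-6))*Y² = (8 + 6)*Y² = 14*Y²)
(W + 24851)/(k(-191) - 39598) = (9828 + 24851)/(14*(-191)² - 39598) = 34679/(14*36481 - 39598) = 34679/(510734 - 39598) = 34679/471136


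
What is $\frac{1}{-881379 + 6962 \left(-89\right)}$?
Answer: $- \frac{1}{1500997} \approx -6.6622 \cdot 10^{-7}$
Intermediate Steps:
$\frac{1}{-881379 + 6962 \left(-89\right)} = \frac{1}{-881379 - 619618} = \frac{1}{-1500997} = - \frac{1}{1500997}$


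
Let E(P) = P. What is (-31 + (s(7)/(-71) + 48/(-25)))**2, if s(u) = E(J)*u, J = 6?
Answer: 3538227289/3150625 ≈ 1123.0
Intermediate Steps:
s(u) = 6*u
(-31 + (s(7)/(-71) + 48/(-25)))**2 = (-31 + ((6*7)/(-71) + 48/(-25)))**2 = (-31 + (42*(-1/71) + 48*(-1/25)))**2 = (-31 + (-42/71 - 48/25))**2 = (-31 - 4458/1775)**2 = (-59483/1775)**2 = 3538227289/3150625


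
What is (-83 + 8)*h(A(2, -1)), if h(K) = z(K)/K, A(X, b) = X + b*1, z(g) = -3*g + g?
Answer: 150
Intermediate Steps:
z(g) = -2*g
A(X, b) = X + b
h(K) = -2 (h(K) = (-2*K)/K = -2)
(-83 + 8)*h(A(2, -1)) = (-83 + 8)*(-2) = -75*(-2) = 150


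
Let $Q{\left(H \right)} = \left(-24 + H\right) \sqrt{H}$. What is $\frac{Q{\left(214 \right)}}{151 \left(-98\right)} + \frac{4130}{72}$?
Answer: $\frac{2065}{36} - \frac{95 \sqrt{214}}{7399} \approx 57.173$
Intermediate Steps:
$Q{\left(H \right)} = \sqrt{H} \left(-24 + H\right)$
$\frac{Q{\left(214 \right)}}{151 \left(-98\right)} + \frac{4130}{72} = \frac{\sqrt{214} \left(-24 + 214\right)}{151 \left(-98\right)} + \frac{4130}{72} = \frac{\sqrt{214} \cdot 190}{-14798} + 4130 \cdot \frac{1}{72} = 190 \sqrt{214} \left(- \frac{1}{14798}\right) + \frac{2065}{36} = - \frac{95 \sqrt{214}}{7399} + \frac{2065}{36} = \frac{2065}{36} - \frac{95 \sqrt{214}}{7399}$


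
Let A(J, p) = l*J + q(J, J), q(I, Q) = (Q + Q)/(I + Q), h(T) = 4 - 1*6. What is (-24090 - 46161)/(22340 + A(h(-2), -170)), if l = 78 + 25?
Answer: -70251/22135 ≈ -3.1738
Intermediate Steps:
h(T) = -2 (h(T) = 4 - 6 = -2)
q(I, Q) = 2*Q/(I + Q) (q(I, Q) = (2*Q)/(I + Q) = 2*Q/(I + Q))
l = 103
A(J, p) = 1 + 103*J (A(J, p) = 103*J + 2*J/(J + J) = 103*J + 2*J/((2*J)) = 103*J + 2*J*(1/(2*J)) = 103*J + 1 = 1 + 103*J)
(-24090 - 46161)/(22340 + A(h(-2), -170)) = (-24090 - 46161)/(22340 + (1 + 103*(-2))) = -70251/(22340 + (1 - 206)) = -70251/(22340 - 205) = -70251/22135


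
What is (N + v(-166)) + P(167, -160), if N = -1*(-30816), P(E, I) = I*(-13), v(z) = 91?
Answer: 32987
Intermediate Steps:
P(E, I) = -13*I
N = 30816
(N + v(-166)) + P(167, -160) = (30816 + 91) - 13*(-160) = 30907 + 2080 = 32987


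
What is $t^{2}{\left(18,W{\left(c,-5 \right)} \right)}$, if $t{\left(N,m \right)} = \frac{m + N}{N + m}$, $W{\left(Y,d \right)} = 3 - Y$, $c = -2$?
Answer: $1$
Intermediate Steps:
$t{\left(N,m \right)} = 1$ ($t{\left(N,m \right)} = \frac{N + m}{N + m} = 1$)
$t^{2}{\left(18,W{\left(c,-5 \right)} \right)} = 1^{2} = 1$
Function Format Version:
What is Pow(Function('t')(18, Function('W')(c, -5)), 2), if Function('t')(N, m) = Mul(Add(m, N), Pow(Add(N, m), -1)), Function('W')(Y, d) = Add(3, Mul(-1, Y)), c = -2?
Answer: 1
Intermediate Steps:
Function('t')(N, m) = 1 (Function('t')(N, m) = Mul(Add(N, m), Pow(Add(N, m), -1)) = 1)
Pow(Function('t')(18, Function('W')(c, -5)), 2) = Pow(1, 2) = 1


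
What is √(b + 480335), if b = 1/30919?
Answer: √9371282533446/4417 ≈ 693.06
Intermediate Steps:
b = 1/30919 ≈ 3.2343e-5
√(b + 480335) = √(1/30919 + 480335) = √(14851477866/30919) = √9371282533446/4417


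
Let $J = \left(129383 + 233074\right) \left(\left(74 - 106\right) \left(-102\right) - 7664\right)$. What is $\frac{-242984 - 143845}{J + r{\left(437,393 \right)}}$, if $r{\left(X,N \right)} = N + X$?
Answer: $\frac{386829}{1594809970} \approx 0.00024255$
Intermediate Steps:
$J = -1594810800$ ($J = 362457 \left(\left(-32\right) \left(-102\right) - 7664\right) = 362457 \left(3264 - 7664\right) = 362457 \left(-4400\right) = -1594810800$)
$\frac{-242984 - 143845}{J + r{\left(437,393 \right)}} = \frac{-242984 - 143845}{-1594810800 + \left(393 + 437\right)} = - \frac{386829}{-1594810800 + 830} = - \frac{386829}{-1594809970} = \left(-386829\right) \left(- \frac{1}{1594809970}\right) = \frac{386829}{1594809970}$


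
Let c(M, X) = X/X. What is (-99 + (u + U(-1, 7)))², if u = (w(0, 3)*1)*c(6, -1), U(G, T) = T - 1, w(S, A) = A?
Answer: 8100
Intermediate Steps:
c(M, X) = 1
U(G, T) = -1 + T
u = 3 (u = (3*1)*1 = 3*1 = 3)
(-99 + (u + U(-1, 7)))² = (-99 + (3 + (-1 + 7)))² = (-99 + (3 + 6))² = (-99 + 9)² = (-90)² = 8100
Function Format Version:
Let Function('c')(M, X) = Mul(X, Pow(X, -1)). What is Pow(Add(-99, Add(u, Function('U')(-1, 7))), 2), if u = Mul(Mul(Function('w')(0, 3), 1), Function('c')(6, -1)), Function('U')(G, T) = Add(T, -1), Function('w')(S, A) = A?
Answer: 8100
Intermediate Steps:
Function('c')(M, X) = 1
Function('U')(G, T) = Add(-1, T)
u = 3 (u = Mul(Mul(3, 1), 1) = Mul(3, 1) = 3)
Pow(Add(-99, Add(u, Function('U')(-1, 7))), 2) = Pow(Add(-99, Add(3, Add(-1, 7))), 2) = Pow(Add(-99, Add(3, 6)), 2) = Pow(Add(-99, 9), 2) = Pow(-90, 2) = 8100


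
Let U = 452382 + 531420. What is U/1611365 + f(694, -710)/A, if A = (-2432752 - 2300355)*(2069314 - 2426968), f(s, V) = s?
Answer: 832697220189872833/1363871140036582485 ≈ 0.61054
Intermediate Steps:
U = 983802
A = 1692814650978 (A = -4733107*(-357654) = 1692814650978)
U/1611365 + f(694, -710)/A = 983802/1611365 + 694/1692814650978 = 983802*(1/1611365) + 694*(1/1692814650978) = 983802/1611365 + 347/846407325489 = 832697220189872833/1363871140036582485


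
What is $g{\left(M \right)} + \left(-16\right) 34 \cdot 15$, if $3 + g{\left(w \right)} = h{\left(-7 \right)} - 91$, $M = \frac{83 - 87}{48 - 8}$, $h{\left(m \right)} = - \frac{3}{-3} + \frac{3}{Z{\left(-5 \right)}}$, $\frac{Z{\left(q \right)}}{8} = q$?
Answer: $- \frac{330123}{40} \approx -8253.1$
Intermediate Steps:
$Z{\left(q \right)} = 8 q$
$h{\left(m \right)} = \frac{37}{40}$ ($h{\left(m \right)} = - \frac{3}{-3} + \frac{3}{8 \left(-5\right)} = \left(-3\right) \left(- \frac{1}{3}\right) + \frac{3}{-40} = 1 + 3 \left(- \frac{1}{40}\right) = 1 - \frac{3}{40} = \frac{37}{40}$)
$M = - \frac{1}{10}$ ($M = - \frac{4}{40} = \left(-4\right) \frac{1}{40} = - \frac{1}{10} \approx -0.1$)
$g{\left(w \right)} = - \frac{3723}{40}$ ($g{\left(w \right)} = -3 + \left(\frac{37}{40} - 91\right) = -3 - \frac{3603}{40} = - \frac{3723}{40}$)
$g{\left(M \right)} + \left(-16\right) 34 \cdot 15 = - \frac{3723}{40} + \left(-16\right) 34 \cdot 15 = - \frac{3723}{40} - 8160 = - \frac{330123}{40}$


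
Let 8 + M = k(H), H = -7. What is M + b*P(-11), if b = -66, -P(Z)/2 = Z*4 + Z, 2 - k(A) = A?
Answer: -7259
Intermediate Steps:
k(A) = 2 - A
P(Z) = -10*Z (P(Z) = -2*(Z*4 + Z) = -2*(4*Z + Z) = -10*Z)
M = 1 (M = -8 + (2 - 1*(-7)) = -8 + (2 + 7) = -8 + 9 = 1)
M + b*P(-11) = 1 - (-660)*(-11) = 1 - 66*110 = 1 - 7260 = -7259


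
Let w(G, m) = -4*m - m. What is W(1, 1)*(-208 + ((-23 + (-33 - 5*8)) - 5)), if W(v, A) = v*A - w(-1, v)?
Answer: -1854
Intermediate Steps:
w(G, m) = -5*m
W(v, A) = 5*v + A*v (W(v, A) = v*A - (-5)*v = A*v + 5*v = 5*v + A*v)
W(1, 1)*(-208 + ((-23 + (-33 - 5*8)) - 5)) = (1*(5 + 1))*(-208 + ((-23 + (-33 - 5*8)) - 5)) = (1*6)*(-208 + ((-23 + (-33 - 1*40)) - 5)) = 6*(-208 + ((-23 + (-33 - 40)) - 5)) = 6*(-208 + ((-23 - 73) - 5)) = 6*(-208 + (-96 - 5)) = 6*(-208 - 101) = 6*(-309) = -1854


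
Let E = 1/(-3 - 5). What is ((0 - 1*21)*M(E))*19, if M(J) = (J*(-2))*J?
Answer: 399/32 ≈ 12.469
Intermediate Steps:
E = -⅛ (E = 1/(-8) = -⅛ ≈ -0.12500)
M(J) = -2*J² (M(J) = (-2*J)*J = -2*J²)
((0 - 1*21)*M(E))*19 = ((0 - 1*21)*(-2*(-⅛)²))*19 = ((0 - 21)*(-2*1/64))*19 = -21*(-1/32)*19 = (21/32)*19 = 399/32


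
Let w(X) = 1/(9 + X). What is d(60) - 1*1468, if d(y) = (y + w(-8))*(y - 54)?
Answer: -1102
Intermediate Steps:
d(y) = (1 + y)*(-54 + y) (d(y) = (y + 1/(9 - 8))*(y - 54) = (y + 1/1)*(-54 + y) = (y + 1)*(-54 + y) = (1 + y)*(-54 + y))
d(60) - 1*1468 = (-54 + 60² - 53*60) - 1*1468 = (-54 + 3600 - 3180) - 1468 = 366 - 1468 = -1102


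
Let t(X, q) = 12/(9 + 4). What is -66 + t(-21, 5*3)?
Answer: -846/13 ≈ -65.077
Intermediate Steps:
t(X, q) = 12/13
-66 + t(-21, 5*3) = -66 + 12/13 = -846/13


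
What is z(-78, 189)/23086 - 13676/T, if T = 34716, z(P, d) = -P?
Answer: -148772/380919 ≈ -0.39056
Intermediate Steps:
z(-78, 189)/23086 - 13676/T = -1*(-78)/23086 - 13676/34716 = 78*(1/23086) - 13676*1/34716 = 39/11543 - 13/33 = -148772/380919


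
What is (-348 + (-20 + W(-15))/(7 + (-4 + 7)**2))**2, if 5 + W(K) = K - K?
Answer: 31281649/256 ≈ 1.2219e+5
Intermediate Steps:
W(K) = -5 (W(K) = -5 + (K - K) = -5 + 0 = -5)
(-348 + (-20 + W(-15))/(7 + (-4 + 7)**2))**2 = (-348 + (-20 - 5)/(7 + (-4 + 7)**2))**2 = (-348 - 25/(7 + 3**2))**2 = (-348 - 25/(7 + 9))**2 = (-348 - 25/16)**2 = (-5593/16)**2 = 31281649/256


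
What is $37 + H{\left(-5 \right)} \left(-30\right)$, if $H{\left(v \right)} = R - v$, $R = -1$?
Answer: $-83$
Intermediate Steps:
$H{\left(v \right)} = -1 - v$
$37 + H{\left(-5 \right)} \left(-30\right) = 37 + \left(-1 - -5\right) \left(-30\right) = 37 + \left(-1 + 5\right) \left(-30\right) = 37 + 4 \left(-30\right) = 37 - 120 = -83$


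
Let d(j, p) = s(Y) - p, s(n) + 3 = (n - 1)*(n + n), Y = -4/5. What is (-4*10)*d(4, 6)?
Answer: 1224/5 ≈ 244.80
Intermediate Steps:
Y = -4/5 (Y = -4*1/5 = -4/5 ≈ -0.80000)
s(n) = -3 + 2*n*(-1 + n) (s(n) = -3 + (n - 1)*(n + n) = -3 + (-1 + n)*(2*n) = -3 + 2*n*(-1 + n))
d(j, p) = -3/25 - p (d(j, p) = (-3 - 2*(-4/5) + 2*(-4/5)**2) - p = (-3 + 8/5 + 2*(16/25)) - p = (-3 + 8/5 + 32/25) - p = -3/25 - p)
(-4*10)*d(4, 6) = (-4*10)*(-3/25 - 1*6) = -40*(-3/25 - 6) = -40*(-153/25) = 1224/5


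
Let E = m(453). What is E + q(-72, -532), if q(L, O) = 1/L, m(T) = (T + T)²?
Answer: 59100191/72 ≈ 8.2084e+5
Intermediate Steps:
m(T) = 4*T² (m(T) = (2*T)² = 4*T²)
E = 820836 (E = 4*453² = 4*205209 = 820836)
E + q(-72, -532) = 820836 + 1/(-72) = 820836 - 1/72 = 59100191/72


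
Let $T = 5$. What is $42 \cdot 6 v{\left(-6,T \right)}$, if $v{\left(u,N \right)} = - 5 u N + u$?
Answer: $36288$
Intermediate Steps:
$v{\left(u,N \right)} = u - 5 N u$ ($v{\left(u,N \right)} = - 5 N u + u = u - 5 N u$)
$42 \cdot 6 v{\left(-6,T \right)} = 42 \cdot 6 \left(- 6 \left(1 - 25\right)\right) = 252 \left(- 6 \left(1 - 25\right)\right) = 252 \left(\left(-6\right) \left(-24\right)\right) = 252 \cdot 144 = 36288$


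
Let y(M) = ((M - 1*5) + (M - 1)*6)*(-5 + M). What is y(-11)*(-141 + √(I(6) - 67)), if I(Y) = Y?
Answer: -198528 + 1408*I*√61 ≈ -1.9853e+5 + 10997.0*I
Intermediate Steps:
y(M) = (-11 + 7*M)*(-5 + M) (y(M) = ((M - 5) + (-1 + M)*6)*(-5 + M) = ((-5 + M) + (-6 + 6*M))*(-5 + M) = (-11 + 7*M)*(-5 + M))
y(-11)*(-141 + √(I(6) - 67)) = (55 - 46*(-11) + 7*(-11)²)*(-141 + √(6 - 67)) = (55 + 506 + 7*121)*(-141 + √(-61)) = (55 + 506 + 847)*(-141 + I*√61) = 1408*(-141 + I*√61) = -198528 + 1408*I*√61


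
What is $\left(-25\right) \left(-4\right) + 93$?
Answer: $193$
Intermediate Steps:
$\left(-25\right) \left(-4\right) + 93 = 100 + 93 = 193$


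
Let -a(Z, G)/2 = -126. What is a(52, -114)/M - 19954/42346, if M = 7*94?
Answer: -87805/995131 ≈ -0.088235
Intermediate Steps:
M = 658
a(Z, G) = 252 (a(Z, G) = -2*(-126) = 252)
a(52, -114)/M - 19954/42346 = 252/658 - 19954/42346 = 252*(1/658) - 19954*1/42346 = 18/47 - 9977/21173 = -87805/995131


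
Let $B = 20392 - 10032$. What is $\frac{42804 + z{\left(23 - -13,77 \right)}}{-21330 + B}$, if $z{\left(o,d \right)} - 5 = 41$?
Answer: $- \frac{4285}{1097} \approx -3.9061$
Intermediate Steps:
$B = 10360$
$z{\left(o,d \right)} = 46$ ($z{\left(o,d \right)} = 5 + 41 = 46$)
$\frac{42804 + z{\left(23 - -13,77 \right)}}{-21330 + B} = \frac{42804 + 46}{-21330 + 10360} = \frac{42850}{-10970} = 42850 \left(- \frac{1}{10970}\right) = - \frac{4285}{1097}$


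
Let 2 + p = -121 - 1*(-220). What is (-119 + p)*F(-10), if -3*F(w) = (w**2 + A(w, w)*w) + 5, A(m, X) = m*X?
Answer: -19690/3 ≈ -6563.3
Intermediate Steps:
p = 97 (p = -2 + (-121 - 1*(-220)) = -2 + (-121 + 220) = -2 + 99 = 97)
A(m, X) = X*m
F(w) = -5/3 - w**2/3 - w**3/3 (F(w) = -((w**2 + (w*w)*w) + 5)/3 = -((w**2 + w**2*w) + 5)/3 = -((w**2 + w**3) + 5)/3 = -(5 + w**2 + w**3)/3 = -5/3 - w**2/3 - w**3/3)
(-119 + p)*F(-10) = (-119 + 97)*(-5/3 - 1/3*(-10)**2 - 1/3*(-10)**3) = -22*(-5/3 - 1/3*100 - 1/3*(-1000)) = -22*(-5/3 - 100/3 + 1000/3) = -22*895/3 = -19690/3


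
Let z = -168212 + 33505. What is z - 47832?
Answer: -182539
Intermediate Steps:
z = -134707
z - 47832 = -134707 - 47832 = -182539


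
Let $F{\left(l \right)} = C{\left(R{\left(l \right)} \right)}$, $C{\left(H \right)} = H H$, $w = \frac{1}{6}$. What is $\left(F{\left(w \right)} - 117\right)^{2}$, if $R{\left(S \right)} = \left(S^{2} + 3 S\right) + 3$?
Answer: $\frac{18361063009}{1679616} \approx 10932.0$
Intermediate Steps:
$w = \frac{1}{6} \approx 0.16667$
$R{\left(S \right)} = 3 + S^{2} + 3 S$
$C{\left(H \right)} = H^{2}$
$F{\left(l \right)} = \left(3 + l^{2} + 3 l\right)^{2}$
$\left(F{\left(w \right)} - 117\right)^{2} = \left(\left(3 + \left(\frac{1}{6}\right)^{2} + 3 \cdot \frac{1}{6}\right)^{2} - 117\right)^{2} = \left(\left(3 + \frac{1}{36} + \frac{1}{2}\right)^{2} - 117\right)^{2} = \left(\left(\frac{127}{36}\right)^{2} - 117\right)^{2} = \left(\frac{16129}{1296} - 117\right)^{2} = \left(- \frac{135503}{1296}\right)^{2} = \frac{18361063009}{1679616}$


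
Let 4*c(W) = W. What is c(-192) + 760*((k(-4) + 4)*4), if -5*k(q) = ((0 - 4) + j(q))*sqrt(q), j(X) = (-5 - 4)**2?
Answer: 12112 - 93632*I ≈ 12112.0 - 93632.0*I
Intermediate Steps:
c(W) = W/4
j(X) = 81 (j(X) = (-9)**2 = 81)
k(q) = -77*sqrt(q)/5 (k(q) = -((0 - 4) + 81)*sqrt(q)/5 = -(-4 + 81)*sqrt(q)/5 = -77*sqrt(q)/5)
c(-192) + 760*((k(-4) + 4)*4) = (1/4)*(-192) + 760*((-154*I/5 + 4)*4) = -48 + 760*((-154*I/5 + 4)*4) = -48 + 760*((4 - 154*I/5)*4) = -48 + 760*(16 - 616*I/5) = -48 + (12160 - 93632*I) = 12112 - 93632*I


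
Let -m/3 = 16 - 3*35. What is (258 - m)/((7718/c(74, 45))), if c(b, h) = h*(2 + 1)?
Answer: -1215/7718 ≈ -0.15742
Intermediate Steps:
c(b, h) = 3*h (c(b, h) = h*3 = 3*h)
m = 267 (m = -3*(16 - 3*35) = -3*(16 - 105) = -3*(-89) = 267)
(258 - m)/((7718/c(74, 45))) = (258 - 1*267)/((7718/((3*45)))) = (258 - 267)/((7718/135)) = -9/(7718*(1/135)) = -9/7718/135 = -9*135/7718 = -1215/7718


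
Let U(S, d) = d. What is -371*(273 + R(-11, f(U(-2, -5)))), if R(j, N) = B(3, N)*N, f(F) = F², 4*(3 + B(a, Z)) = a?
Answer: -321657/4 ≈ -80414.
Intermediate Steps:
B(a, Z) = -3 + a/4
R(j, N) = -9*N/4 (R(j, N) = (-3 + (¼)*3)*N = (-3 + ¾)*N = -9*N/4)
-371*(273 + R(-11, f(U(-2, -5)))) = -371*(273 - 9/4*(-5)²) = -371*(273 - 9/4*25) = -371*(273 - 225/4) = -371*867/4 = -321657/4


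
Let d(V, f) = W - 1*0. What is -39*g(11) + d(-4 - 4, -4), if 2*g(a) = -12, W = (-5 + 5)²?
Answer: 234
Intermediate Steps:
W = 0 (W = 0² = 0)
g(a) = -6 (g(a) = (½)*(-12) = -6)
d(V, f) = 0 (d(V, f) = 0 - 1*0 = 0 + 0 = 0)
-39*g(11) + d(-4 - 4, -4) = -39*(-6) + 0 = 234 + 0 = 234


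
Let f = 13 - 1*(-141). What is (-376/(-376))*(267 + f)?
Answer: 421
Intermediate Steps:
f = 154 (f = 13 + 141 = 154)
(-376/(-376))*(267 + f) = (-376/(-376))*(267 + 154) = -376*(-1/376)*421 = 1*421 = 421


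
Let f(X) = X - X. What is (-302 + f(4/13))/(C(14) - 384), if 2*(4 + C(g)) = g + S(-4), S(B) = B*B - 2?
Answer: 151/187 ≈ 0.80749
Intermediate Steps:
S(B) = -2 + B² (S(B) = B² - 2 = -2 + B²)
C(g) = 3 + g/2 (C(g) = -4 + (g + (-2 + (-4)²))/2 = -4 + (g + (-2 + 16))/2 = -4 + (g + 14)/2 = -4 + (14 + g)/2 = -4 + (7 + g/2) = 3 + g/2)
f(X) = 0
(-302 + f(4/13))/(C(14) - 384) = (-302 + 0)/((3 + (½)*14) - 384) = -302/((3 + 7) - 384) = -302/(10 - 384) = -302/(-374) = -302*(-1/374) = 151/187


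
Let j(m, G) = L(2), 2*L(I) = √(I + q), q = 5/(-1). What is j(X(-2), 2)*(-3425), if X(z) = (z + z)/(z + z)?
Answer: -3425*I*√3/2 ≈ -2966.1*I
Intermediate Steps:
q = -5 (q = 5*(-1) = -5)
X(z) = 1 (X(z) = (2*z)/((2*z)) = (2*z)*(1/(2*z)) = 1)
L(I) = √(-5 + I)/2 (L(I) = √(I - 5)/2 = √(-5 + I)/2)
j(m, G) = I*√3/2 (j(m, G) = √(-5 + 2)/2 = √(-3)/2 = (I*√3)/2 = I*√3/2)
j(X(-2), 2)*(-3425) = (I*√3/2)*(-3425) = -3425*I*√3/2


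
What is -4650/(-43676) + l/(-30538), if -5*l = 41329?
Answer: 314386738/833611055 ≈ 0.37714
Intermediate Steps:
l = -41329/5 (l = -⅕*41329 = -41329/5 ≈ -8265.8)
-4650/(-43676) + l/(-30538) = -4650/(-43676) - 41329/5/(-30538) = -4650*(-1/43676) - 41329/5*(-1/30538) = 2325/21838 + 41329/152690 = 314386738/833611055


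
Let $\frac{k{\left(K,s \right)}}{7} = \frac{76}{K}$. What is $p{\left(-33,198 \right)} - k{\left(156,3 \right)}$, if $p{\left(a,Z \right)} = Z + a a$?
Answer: $\frac{50060}{39} \approx 1283.6$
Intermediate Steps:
$k{\left(K,s \right)} = \frac{532}{K}$ ($k{\left(K,s \right)} = 7 \frac{76}{K} = \frac{532}{K}$)
$p{\left(a,Z \right)} = Z + a^{2}$
$p{\left(-33,198 \right)} - k{\left(156,3 \right)} = \left(198 + \left(-33\right)^{2}\right) - \frac{532}{156} = \left(198 + 1089\right) - 532 \cdot \frac{1}{156} = 1287 - \frac{133}{39} = \frac{50060}{39}$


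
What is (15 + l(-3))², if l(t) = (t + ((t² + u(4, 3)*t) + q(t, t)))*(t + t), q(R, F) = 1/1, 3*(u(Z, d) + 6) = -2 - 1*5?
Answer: 31329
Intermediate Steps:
u(Z, d) = -25/3 (u(Z, d) = -6 + (-2 - 1*5)/3 = -6 + (-2 - 5)/3 = -6 + (⅓)*(-7) = -6 - 7/3 = -25/3)
q(R, F) = 1 (q(R, F) = 1*1 = 1)
l(t) = 2*t*(1 + t² - 22*t/3) (l(t) = (t + ((t² - 25*t/3) + 1))*(t + t) = (t + (1 + t² - 25*t/3))*(2*t) = (1 + t² - 22*t/3)*(2*t) = 2*t*(1 + t² - 22*t/3))
(15 + l(-3))² = (15 + (⅔)*(-3)*(3 - 22*(-3) + 3*(-3)²))² = (15 + (⅔)*(-3)*(3 + 66 + 3*9))² = (15 + (⅔)*(-3)*(3 + 66 + 27))² = (15 + (⅔)*(-3)*96)² = (15 - 192)² = (-177)² = 31329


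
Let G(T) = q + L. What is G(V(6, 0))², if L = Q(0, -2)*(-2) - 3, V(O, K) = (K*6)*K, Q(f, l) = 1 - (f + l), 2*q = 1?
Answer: 289/4 ≈ 72.250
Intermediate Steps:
q = ½ (q = (½)*1 = ½ ≈ 0.50000)
Q(f, l) = 1 - f - l (Q(f, l) = 1 + (-f - l) = 1 - f - l)
V(O, K) = 6*K² (V(O, K) = (6*K)*K = 6*K²)
L = -9 (L = (1 - 1*0 - 1*(-2))*(-2) - 3 = (1 + 0 + 2)*(-2) - 3 = 3*(-2) - 3 = -6 - 3 = -9)
G(T) = -17/2 (G(T) = ½ - 9 = -17/2)
G(V(6, 0))² = (-17/2)² = 289/4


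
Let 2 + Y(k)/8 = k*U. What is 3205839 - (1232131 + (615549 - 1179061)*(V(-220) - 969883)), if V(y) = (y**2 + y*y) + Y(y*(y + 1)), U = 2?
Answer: -57599659420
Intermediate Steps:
Y(k) = -16 + 16*k (Y(k) = -16 + 8*(k*2) = -16 + 8*(2*k) = -16 + 16*k)
V(y) = -16 + 2*y**2 + 16*y*(1 + y) (V(y) = (y**2 + y*y) + (-16 + 16*(y*(y + 1))) = (y**2 + y**2) + (-16 + 16*(y*(1 + y))) = 2*y**2 + (-16 + 16*y*(1 + y)) = -16 + 2*y**2 + 16*y*(1 + y))
3205839 - (1232131 + (615549 - 1179061)*(V(-220) - 969883)) = 3205839 - (1232131 + (615549 - 1179061)*((-16 + 16*(-220) + 18*(-220)**2) - 969883)) = 3205839 - (1232131 - 563512*((-16 - 3520 + 18*48400) - 969883)) = 3205839 - (1232131 - 563512*((-16 - 3520 + 871200) - 969883)) = 3205839 - (1232131 - 563512*(867664 - 969883)) = 3205839 - (1232131 - 563512*(-102219)) = 3205839 - (1232131 + 57601633128) = 3205839 - 1*57602865259 = 3205839 - 57602865259 = -57599659420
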